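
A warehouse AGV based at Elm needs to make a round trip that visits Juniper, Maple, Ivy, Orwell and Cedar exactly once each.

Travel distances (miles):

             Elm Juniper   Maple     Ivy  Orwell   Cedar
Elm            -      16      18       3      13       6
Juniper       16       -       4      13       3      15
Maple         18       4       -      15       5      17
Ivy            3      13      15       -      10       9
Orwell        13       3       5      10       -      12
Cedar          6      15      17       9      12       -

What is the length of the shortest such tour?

Elm→Juniper→Maple→Ivy→Orwell→Cedar→Elm: 16+4+15+10+12+6 = 63
Elm→Juniper→Maple→Ivy→Cedar→Orwell→Elm: 16+4+15+9+12+13 = 69
Elm→Juniper→Maple→Orwell→Ivy→Cedar→Elm: 16+4+5+10+9+6 = 50
Elm→Juniper→Maple→Orwell→Cedar→Ivy→Elm: 16+4+5+12+9+3 = 49
Elm→Juniper→Maple→Cedar→Ivy→Orwell→Elm: 16+4+17+9+10+13 = 69
Elm→Juniper→Maple→Cedar→Orwell→Ivy→Elm: 16+4+17+12+10+3 = 62
Elm→Juniper→Ivy→Maple→Orwell→Cedar→Elm: 16+13+15+5+12+6 = 67
Elm→Juniper→Ivy→Maple→Cedar→Orwell→Elm: 16+13+15+17+12+13 = 86
Elm→Juniper→Ivy→Orwell→Maple→Cedar→Elm: 16+13+10+5+17+6 = 67
Elm→Juniper→Ivy→Orwell→Cedar→Maple→Elm: 16+13+10+12+17+18 = 86
Elm→Juniper→Ivy→Cedar→Maple→Orwell→Elm: 16+13+9+17+5+13 = 73
Elm→Juniper→Ivy→Cedar→Orwell→Maple→Elm: 16+13+9+12+5+18 = 73
Elm→Juniper→Orwell→Maple→Ivy→Cedar→Elm: 16+3+5+15+9+6 = 54
Elm→Juniper→Orwell→Maple→Cedar→Ivy→Elm: 16+3+5+17+9+3 = 53
… (46 more)
Elm→Ivy→Juniper→Maple→Orwell→Cedar→Elm: 3+13+4+5+12+6 = 43  ← best
The minimum is 43.
One optimal route: Elm → Ivy → Juniper → Maple → Orwell → Cedar → Elm (or its reverse).

43 miles — the shortest possible round trip.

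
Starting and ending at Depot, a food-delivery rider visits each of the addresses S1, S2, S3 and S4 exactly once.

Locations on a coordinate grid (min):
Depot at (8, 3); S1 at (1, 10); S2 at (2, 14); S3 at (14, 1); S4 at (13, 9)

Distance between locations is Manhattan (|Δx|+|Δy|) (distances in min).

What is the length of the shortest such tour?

There are 12 distinct closed tours to check (reversals are equivalent).
Depot→S1→S2→S3→S4→Depot: 14+5+25+9+11 = 64
Depot→S1→S2→S4→S3→Depot: 14+5+16+9+8 = 52
Depot→S1→S3→S2→S4→Depot: 14+22+25+16+11 = 88
Depot→S1→S3→S4→S2→Depot: 14+22+9+16+17 = 78
Depot→S1→S4→S2→S3→Depot: 14+13+16+25+8 = 76
Depot→S1→S4→S3→S2→Depot: 14+13+9+25+17 = 78
Depot→S2→S1→S3→S4→Depot: 17+5+22+9+11 = 64
Depot→S2→S1→S4→S3→Depot: 17+5+13+9+8 = 52
Depot→S2→S3→S1→S4→Depot: 17+25+22+13+11 = 88
Depot→S2→S4→S1→S3→Depot: 17+16+13+22+8 = 76
Depot→S3→S1→S2→S4→Depot: 8+22+5+16+11 = 62
Depot→S3→S2→S1→S4→Depot: 8+25+5+13+11 = 62
The minimum is 52.
One optimal route: Depot → S1 → S2 → S4 → S3 → Depot (or its reverse).

52 min — the shortest possible round trip.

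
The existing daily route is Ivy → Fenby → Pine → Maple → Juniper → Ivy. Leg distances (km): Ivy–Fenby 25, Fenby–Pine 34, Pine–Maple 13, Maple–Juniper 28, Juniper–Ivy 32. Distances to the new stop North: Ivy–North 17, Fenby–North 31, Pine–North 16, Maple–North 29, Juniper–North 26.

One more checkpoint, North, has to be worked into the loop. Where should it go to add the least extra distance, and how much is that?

Insertion cost between consecutive stops i–j is d(i,North) + d(North,j) − d(i,j):
  between Ivy and Fenby: 17 + 31 − 25 = 23
  between Fenby and Pine: 31 + 16 − 34 = 13
  between Pine and Maple: 16 + 29 − 13 = 32
  between Maple and Juniper: 29 + 26 − 28 = 27
  between Juniper and Ivy: 26 + 17 − 32 = 11
Cheapest insertion is between Juniper and Ivy, adding 11.
New total = 132 + 11 = 143.

Minimum extra distance: 11 km, inserting North between Juniper and Ivy.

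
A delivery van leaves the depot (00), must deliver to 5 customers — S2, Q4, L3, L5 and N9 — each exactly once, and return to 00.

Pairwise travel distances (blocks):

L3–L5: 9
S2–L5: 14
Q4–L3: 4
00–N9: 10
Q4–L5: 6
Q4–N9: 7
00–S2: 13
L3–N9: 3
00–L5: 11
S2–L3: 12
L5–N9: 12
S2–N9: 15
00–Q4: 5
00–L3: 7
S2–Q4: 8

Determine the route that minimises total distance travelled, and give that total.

49 blocks — the shortest possible round trip.

00 → S2 → Q4 → L3 → L5 → N9 → 00: 13+8+4+9+12+10 = 56
00 → S2 → Q4 → L3 → N9 → L5 → 00: 13+8+4+3+12+11 = 51
00 → S2 → Q4 → L5 → L3 → N9 → 00: 13+8+6+9+3+10 = 49
00 → S2 → Q4 → L5 → N9 → L3 → 00: 13+8+6+12+3+7 = 49
00 → S2 → Q4 → N9 → L3 → L5 → 00: 13+8+7+3+9+11 = 51
00 → S2 → Q4 → N9 → L5 → L3 → 00: 13+8+7+12+9+7 = 56
00 → S2 → L3 → Q4 → L5 → N9 → 00: 13+12+4+6+12+10 = 57
00 → S2 → L3 → Q4 → N9 → L5 → 00: 13+12+4+7+12+11 = 59
00 → S2 → L3 → L5 → Q4 → N9 → 00: 13+12+9+6+7+10 = 57
00 → S2 → L3 → L5 → N9 → Q4 → 00: 13+12+9+12+7+5 = 58
00 → S2 → L3 → N9 → Q4 → L5 → 00: 13+12+3+7+6+11 = 52
00 → S2 → L3 → N9 → L5 → Q4 → 00: 13+12+3+12+6+5 = 51
00 → S2 → L5 → Q4 → L3 → N9 → 00: 13+14+6+4+3+10 = 50
00 → S2 → L5 → Q4 → N9 → L3 → 00: 13+14+6+7+3+7 = 50
… (46 more)
The minimum is 49.
One optimal route: 00 → S2 → Q4 → L5 → L3 → N9 → 00 (or its reverse).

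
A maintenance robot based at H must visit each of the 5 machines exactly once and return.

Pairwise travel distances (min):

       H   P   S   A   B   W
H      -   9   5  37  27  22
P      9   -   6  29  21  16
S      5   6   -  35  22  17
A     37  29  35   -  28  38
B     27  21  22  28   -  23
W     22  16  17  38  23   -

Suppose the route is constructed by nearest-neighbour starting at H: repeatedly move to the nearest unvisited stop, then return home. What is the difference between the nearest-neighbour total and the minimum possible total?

From H: S=5, P=9, W=22, B=27, A=37 → choose S (5).
From S: P=6, W=17, B=22, A=35 → choose P (6).
From P: W=16, B=21, A=29 → choose W (16).
From W: B=23, A=38 → choose B (23).
From B: A=28 → choose A (28).
NN route H → S → P → W → B → A → H costs 115.
Optimal: H → P → A → B → W → S → H costs 111 (by enumerating all 60 distinct tours).
Excess = 115 − 111 = 4.

The nearest-neighbour route is 4 min longer than optimal.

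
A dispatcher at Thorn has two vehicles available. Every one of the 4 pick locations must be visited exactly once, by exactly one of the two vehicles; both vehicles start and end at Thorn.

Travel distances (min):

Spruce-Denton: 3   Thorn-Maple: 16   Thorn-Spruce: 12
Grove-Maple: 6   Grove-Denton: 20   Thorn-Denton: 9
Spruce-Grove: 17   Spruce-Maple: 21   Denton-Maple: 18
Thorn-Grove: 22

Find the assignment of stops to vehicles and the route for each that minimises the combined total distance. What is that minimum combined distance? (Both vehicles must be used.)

There are 2^3 − 1 = 7 ways to divide the 4 stops into two non-empty groups. For each, the best each vehicle can do is its own shortest tour through its group:
  {Spruce} + {Grove, Denton, Maple}: 24 + 51 = 75
  {Grove} + {Spruce, Denton, Maple}: 44 + 49 = 93
  {Spruce, Grove} + {Denton, Maple}: 51 + 43 = 94
  {Denton} + {Spruce, Grove, Maple}: 18 + 51 = 69
  {Spruce, Denton} + {Grove, Maple}: 24 + 44 = 68
  {Grove, Denton} + {Spruce, Maple}: 51 + 49 = 100
  … (7 splits in total)
Best: vehicle 1 Thorn → Spruce → Denton → Thorn = 24; vehicle 2 Thorn → Grove → Maple → Thorn = 44; combined 68.

68 min — the smallest possible combined total.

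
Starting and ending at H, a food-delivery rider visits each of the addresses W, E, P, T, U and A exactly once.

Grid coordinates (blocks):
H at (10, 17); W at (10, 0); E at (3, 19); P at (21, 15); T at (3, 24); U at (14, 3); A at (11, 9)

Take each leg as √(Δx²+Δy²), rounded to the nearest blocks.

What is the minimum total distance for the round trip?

Shortest round trip = 67 blocks.

H→W→E→P→T→U→A→H: 17+20+18+20+24+7+8 = 114
H→W→E→P→T→A→U→H: 17+20+18+20+17+7+15 = 114
H→W→E→P→U→T→A→H: 17+20+18+14+24+17+8 = 118
H→W→E→P→U→A→T→H: 17+20+18+14+7+17+10 = 103
H→W→E→P→A→T→U→H: 17+20+18+12+17+24+15 = 123
H→W→E→P→A→U→T→H: 17+20+18+12+7+24+10 = 108
H→W→E→T→P→U→A→H: 17+20+5+20+14+7+8 = 91
H→W→E→T→P→A→U→H: 17+20+5+20+12+7+15 = 96
… (352 more)
H→P→U→W→A→E→T→H: 11+14+5+9+13+5+10 = 67  ← best
The minimum is 67.
One optimal route: H → P → U → W → A → E → T → H (or its reverse).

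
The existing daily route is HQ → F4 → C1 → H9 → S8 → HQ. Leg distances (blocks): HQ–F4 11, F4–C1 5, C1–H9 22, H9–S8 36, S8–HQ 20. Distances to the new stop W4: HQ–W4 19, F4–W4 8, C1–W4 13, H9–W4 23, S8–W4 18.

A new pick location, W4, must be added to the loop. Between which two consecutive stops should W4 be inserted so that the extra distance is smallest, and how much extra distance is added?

Insertion cost between consecutive stops i–j is d(i,W4) + d(W4,j) − d(i,j):
  between HQ and F4: 19 + 8 − 11 = 16
  between F4 and C1: 8 + 13 − 5 = 16
  between C1 and H9: 13 + 23 − 22 = 14
  between H9 and S8: 23 + 18 − 36 = 5
  between S8 and HQ: 18 + 19 − 20 = 17
Cheapest insertion is between H9 and S8, adding 5.
New total = 94 + 5 = 99.

Adding 5 blocks by placing W4 on the H9–S8 leg.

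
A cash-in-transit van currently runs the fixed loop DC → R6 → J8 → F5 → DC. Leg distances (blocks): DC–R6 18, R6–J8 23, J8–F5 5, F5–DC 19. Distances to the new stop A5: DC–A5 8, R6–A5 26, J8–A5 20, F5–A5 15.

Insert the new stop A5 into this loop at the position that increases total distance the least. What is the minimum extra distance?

Insertion cost between consecutive stops i–j is d(i,A5) + d(A5,j) − d(i,j):
  between DC and R6: 8 + 26 − 18 = 16
  between R6 and J8: 26 + 20 − 23 = 23
  between J8 and F5: 20 + 15 − 5 = 30
  between F5 and DC: 15 + 8 − 19 = 4
Cheapest insertion is between F5 and DC, adding 4.
New total = 65 + 4 = 69.

Minimum extra distance: 4 blocks, inserting A5 between F5 and DC.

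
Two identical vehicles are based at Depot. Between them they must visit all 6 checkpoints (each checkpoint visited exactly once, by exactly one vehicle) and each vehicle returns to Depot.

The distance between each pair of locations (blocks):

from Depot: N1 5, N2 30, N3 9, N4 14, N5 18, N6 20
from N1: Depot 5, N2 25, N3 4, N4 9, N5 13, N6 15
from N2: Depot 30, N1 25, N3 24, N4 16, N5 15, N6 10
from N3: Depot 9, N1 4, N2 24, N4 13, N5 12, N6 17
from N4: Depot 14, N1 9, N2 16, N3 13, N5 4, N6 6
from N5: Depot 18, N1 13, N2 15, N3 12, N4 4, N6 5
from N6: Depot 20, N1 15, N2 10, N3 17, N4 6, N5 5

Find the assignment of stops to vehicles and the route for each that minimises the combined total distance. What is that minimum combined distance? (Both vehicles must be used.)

Check every non-empty split of the stops between the two vehicles; for each half take its own optimal tour:
  {N1} + {N2, N3, N4, N5, N6}: 10 + 66 = 76
  {N2} + {N1, N3, N4, N5, N6}: 60 + 46 = 106
  {N1, N2} + {N3, N4, N5, N6}: 60 + 46 = 106
  {N3} + {N1, N2, N4, N5, N6}: 18 + 63 = 81
  {N1, N3} + {N2, N4, N5, N6}: 18 + 63 = 81
  {N2, N3} + {N1, N4, N5, N6}: 63 + 43 = 106
  … (31 splits in total)
Best: vehicle 1 Depot → N1 → Depot = 10; vehicle 2 Depot → N3 → N2 → N6 → N5 → N4 → Depot = 66; combined 76.

76 blocks — the smallest possible combined total.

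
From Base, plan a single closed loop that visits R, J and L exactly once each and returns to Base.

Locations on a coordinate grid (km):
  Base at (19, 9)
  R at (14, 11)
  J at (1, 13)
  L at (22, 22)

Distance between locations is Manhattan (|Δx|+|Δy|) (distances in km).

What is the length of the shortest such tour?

68 km — the shortest possible round trip.

With 3 stops there are 3!/2 = 3 distinct round trips (a route and its reverse cost the same).
Base→R→J→L→Base: 7+15+30+16 = 68
Base→R→L→J→Base: 7+19+30+22 = 78
Base→J→R→L→Base: 22+15+19+16 = 72
The minimum is 68.
One optimal route: Base → R → J → L → Base (or its reverse).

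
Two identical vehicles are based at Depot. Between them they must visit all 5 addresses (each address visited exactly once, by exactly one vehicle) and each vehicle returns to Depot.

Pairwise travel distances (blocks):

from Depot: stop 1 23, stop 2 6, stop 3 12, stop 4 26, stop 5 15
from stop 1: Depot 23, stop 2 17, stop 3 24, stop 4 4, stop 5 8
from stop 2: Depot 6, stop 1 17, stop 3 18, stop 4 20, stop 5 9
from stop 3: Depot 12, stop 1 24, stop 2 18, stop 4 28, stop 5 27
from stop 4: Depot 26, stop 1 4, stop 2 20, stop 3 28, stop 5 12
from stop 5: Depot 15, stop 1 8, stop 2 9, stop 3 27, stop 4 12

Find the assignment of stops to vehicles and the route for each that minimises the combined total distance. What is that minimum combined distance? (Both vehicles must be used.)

77 blocks — the smallest possible combined total.

Try each way of splitting the stops between the two vehicles (each non-empty) and, for each split, find the best tour for each vehicle:
  {stop 1} + {stop 2, stop 3, stop 4, stop 5}: 46 + 67 = 113
  {stop 2} + {stop 1, stop 3, stop 4, stop 5}: 12 + 67 = 79
  {stop 1, stop 2} + {stop 3, stop 4, stop 5}: 46 + 67 = 113
  {stop 3} + {stop 1, stop 2, stop 4, stop 5}: 24 + 53 = 77
  {stop 1, stop 3} + {stop 2, stop 4, stop 5}: 59 + 53 = 112
  {stop 2, stop 3} + {stop 1, stop 4, stop 5}: 36 + 53 = 89
  … (15 splits in total)
Best: vehicle 1 Depot → stop 3 → Depot = 24; vehicle 2 Depot → stop 2 → stop 4 → stop 1 → stop 5 → Depot = 53; combined 77.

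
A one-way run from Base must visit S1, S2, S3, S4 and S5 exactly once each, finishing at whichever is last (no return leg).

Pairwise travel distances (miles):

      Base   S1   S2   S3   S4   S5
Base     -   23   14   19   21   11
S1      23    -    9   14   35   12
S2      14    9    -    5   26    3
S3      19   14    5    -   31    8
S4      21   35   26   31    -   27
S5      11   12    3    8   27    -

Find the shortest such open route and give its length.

There are 5! = 120 possible orderings.
Base→S1→S2→S3→S4→S5: 23+9+5+31+27 = 95
Base→S1→S2→S3→S5→S4: 23+9+5+8+27 = 72
Base→S1→S2→S4→S3→S5: 23+9+26+31+8 = 97
Base→S1→S2→S4→S5→S3: 23+9+26+27+8 = 93
Base→S1→S2→S5→S3→S4: 23+9+3+8+31 = 74
Base→S1→S2→S5→S4→S3: 23+9+3+27+31 = 93
Base→S1→S3→S2→S4→S5: 23+14+5+26+27 = 95
Base→S1→S3→S2→S5→S4: 23+14+5+3+27 = 72
Base→S1→S3→S4→S2→S5: 23+14+31+26+3 = 97
Base→S1→S3→S4→S5→S2: 23+14+31+27+3 = 98
Base→S1→S3→S5→S2→S4: 23+14+8+3+26 = 74
Base→S1→S3→S5→S4→S2: 23+14+8+27+26 = 98
Base→S1→S4→S2→S3→S5: 23+35+26+5+8 = 97
Base→S1→S4→S2→S5→S3: 23+35+26+3+8 = 95
… (106 more)
Base→S5→S1→S2→S3→S4: 11+12+9+5+31 = 68  ← best
The minimum is 68.
One shortest path: Base → S5 → S1 → S2 → S3 → S4.

Minimum one-way distance = 68 miles.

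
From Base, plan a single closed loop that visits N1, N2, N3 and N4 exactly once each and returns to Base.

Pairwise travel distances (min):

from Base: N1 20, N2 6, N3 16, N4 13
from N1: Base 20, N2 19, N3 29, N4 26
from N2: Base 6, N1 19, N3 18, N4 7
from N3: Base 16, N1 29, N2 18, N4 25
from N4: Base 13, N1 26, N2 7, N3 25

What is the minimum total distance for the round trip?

84 min — the shortest possible round trip.

With 4 stops there are 4!/2 = 12 distinct round trips (a route and its reverse cost the same).
Base → N1 → N2 → N3 → N4 → Base: 20+19+18+25+13 = 95
Base → N1 → N2 → N4 → N3 → Base: 20+19+7+25+16 = 87
Base → N1 → N3 → N2 → N4 → Base: 20+29+18+7+13 = 87
Base → N1 → N3 → N4 → N2 → Base: 20+29+25+7+6 = 87
Base → N1 → N4 → N2 → N3 → Base: 20+26+7+18+16 = 87
Base → N1 → N4 → N3 → N2 → Base: 20+26+25+18+6 = 95
Base → N2 → N1 → N3 → N4 → Base: 6+19+29+25+13 = 92
Base → N2 → N1 → N4 → N3 → Base: 6+19+26+25+16 = 92
Base → N2 → N3 → N1 → N4 → Base: 6+18+29+26+13 = 92
Base → N2 → N4 → N1 → N3 → Base: 6+7+26+29+16 = 84
Base → N3 → N1 → N2 → N4 → Base: 16+29+19+7+13 = 84
Base → N3 → N2 → N1 → N4 → Base: 16+18+19+26+13 = 92
The minimum is 84.
One optimal route: Base → N2 → N4 → N1 → N3 → Base (or its reverse).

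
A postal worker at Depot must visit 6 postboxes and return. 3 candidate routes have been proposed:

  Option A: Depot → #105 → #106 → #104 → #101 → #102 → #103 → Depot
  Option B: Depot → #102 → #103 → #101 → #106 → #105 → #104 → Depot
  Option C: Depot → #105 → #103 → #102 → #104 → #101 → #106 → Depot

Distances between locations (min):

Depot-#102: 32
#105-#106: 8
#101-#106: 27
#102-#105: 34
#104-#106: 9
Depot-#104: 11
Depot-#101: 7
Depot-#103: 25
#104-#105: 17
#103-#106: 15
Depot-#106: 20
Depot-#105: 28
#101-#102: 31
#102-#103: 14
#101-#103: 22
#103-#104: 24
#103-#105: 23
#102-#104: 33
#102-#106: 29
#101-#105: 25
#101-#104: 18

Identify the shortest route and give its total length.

131 min — Option B is the shortest.

Option A: 28 + 8 + 9 + 18 + 31 + 14 + 25 = 133
Option B: 32 + 14 + 22 + 27 + 8 + 17 + 11 = 131
Option C: 28 + 23 + 14 + 33 + 18 + 27 + 20 = 163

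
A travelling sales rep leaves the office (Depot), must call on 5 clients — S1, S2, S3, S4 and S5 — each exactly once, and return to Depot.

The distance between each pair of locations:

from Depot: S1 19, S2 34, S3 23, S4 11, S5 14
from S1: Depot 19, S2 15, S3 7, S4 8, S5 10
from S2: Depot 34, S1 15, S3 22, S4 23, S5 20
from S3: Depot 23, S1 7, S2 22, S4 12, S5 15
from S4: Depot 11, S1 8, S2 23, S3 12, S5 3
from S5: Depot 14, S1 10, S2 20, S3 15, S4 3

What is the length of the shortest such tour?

Minimum total distance: 79.

Depot → S1 → S2 → S3 → S4 → S5 → Depot: 19+15+22+12+3+14 = 85
Depot → S1 → S2 → S3 → S5 → S4 → Depot: 19+15+22+15+3+11 = 85
Depot → S1 → S2 → S4 → S3 → S5 → Depot: 19+15+23+12+15+14 = 98
Depot → S1 → S2 → S4 → S5 → S3 → Depot: 19+15+23+3+15+23 = 98
Depot → S1 → S2 → S5 → S3 → S4 → Depot: 19+15+20+15+12+11 = 92
Depot → S1 → S2 → S5 → S4 → S3 → Depot: 19+15+20+3+12+23 = 92
Depot → S1 → S3 → S2 → S4 → S5 → Depot: 19+7+22+23+3+14 = 88
Depot → S1 → S3 → S2 → S5 → S4 → Depot: 19+7+22+20+3+11 = 82
Depot → S1 → S3 → S4 → S2 → S5 → Depot: 19+7+12+23+20+14 = 95
Depot → S1 → S3 → S4 → S5 → S2 → Depot: 19+7+12+3+20+34 = 95
Depot → S1 → S3 → S5 → S2 → S4 → Depot: 19+7+15+20+23+11 = 95
Depot → S1 → S3 → S5 → S4 → S2 → Depot: 19+7+15+3+23+34 = 101
Depot → S1 → S4 → S2 → S3 → S5 → Depot: 19+8+23+22+15+14 = 101
Depot → S1 → S4 → S2 → S5 → S3 → Depot: 19+8+23+20+15+23 = 108
… (46 more)
Depot → S3 → S1 → S2 → S5 → S4 → Depot: 23+7+15+20+3+11 = 79  ← best
The minimum is 79.
One optimal route: Depot → S3 → S1 → S2 → S5 → S4 → Depot (or its reverse).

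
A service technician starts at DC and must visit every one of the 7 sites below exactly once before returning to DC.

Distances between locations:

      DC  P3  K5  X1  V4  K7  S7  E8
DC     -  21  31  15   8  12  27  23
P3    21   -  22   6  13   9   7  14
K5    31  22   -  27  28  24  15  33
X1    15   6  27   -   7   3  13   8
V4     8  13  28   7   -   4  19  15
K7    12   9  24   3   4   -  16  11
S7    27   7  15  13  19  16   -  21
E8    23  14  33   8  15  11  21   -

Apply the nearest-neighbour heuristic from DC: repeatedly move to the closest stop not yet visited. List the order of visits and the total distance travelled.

From DC: distances to unvisited — V4=8, K7=12, X1=15, P3=21, E8=23, S7=27, K5=31. Nearest is V4 (8).
From V4: distances to unvisited — K7=4, X1=7, P3=13, E8=15, S7=19, K5=28. Nearest is K7 (4).
From K7: distances to unvisited — X1=3, P3=9, E8=11, S7=16, K5=24. Nearest is X1 (3).
From X1: distances to unvisited — P3=6, E8=8, S7=13, K5=27. Nearest is P3 (6).
From P3: distances to unvisited — S7=7, E8=14, K5=22. Nearest is S7 (7).
From S7: distances to unvisited — K5=15, E8=21. Nearest is K5 (15).
From K5: distances to unvisited — E8=33. Nearest is E8 (33).
Return E8→DC: 23.
Total = 8 + 4 + 3 + 6 + 7 + 15 + 33 + 23 = 99.

99 along DC → V4 → K7 → X1 → P3 → S7 → K5 → E8 → DC.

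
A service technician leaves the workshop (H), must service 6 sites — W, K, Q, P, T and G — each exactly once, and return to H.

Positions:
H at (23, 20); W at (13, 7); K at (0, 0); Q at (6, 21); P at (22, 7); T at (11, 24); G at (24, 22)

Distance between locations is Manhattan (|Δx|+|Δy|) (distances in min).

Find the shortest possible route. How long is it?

H - W - K - Q - P - T - G - H: 23+20+27+30+28+15+3 = 146
H - W - K - Q - P - G - T - H: 23+20+27+30+17+15+16 = 148
H - W - K - Q - T - P - G - H: 23+20+27+8+28+17+3 = 126
H - W - K - Q - T - G - P - H: 23+20+27+8+15+17+14 = 124
H - W - K - Q - G - P - T - H: 23+20+27+19+17+28+16 = 150
H - W - K - Q - G - T - P - H: 23+20+27+19+15+28+14 = 146
H - W - K - P - Q - T - G - H: 23+20+29+30+8+15+3 = 128
H - W - K - P - Q - G - T - H: 23+20+29+30+19+15+16 = 152
… (352 more)
H - P - W - K - Q - T - G - H: 14+9+20+27+8+15+3 = 96  ← best
The minimum is 96.
One optimal route: H → P → W → K → Q → T → G → H (or its reverse).

Minimum total distance: 96 min.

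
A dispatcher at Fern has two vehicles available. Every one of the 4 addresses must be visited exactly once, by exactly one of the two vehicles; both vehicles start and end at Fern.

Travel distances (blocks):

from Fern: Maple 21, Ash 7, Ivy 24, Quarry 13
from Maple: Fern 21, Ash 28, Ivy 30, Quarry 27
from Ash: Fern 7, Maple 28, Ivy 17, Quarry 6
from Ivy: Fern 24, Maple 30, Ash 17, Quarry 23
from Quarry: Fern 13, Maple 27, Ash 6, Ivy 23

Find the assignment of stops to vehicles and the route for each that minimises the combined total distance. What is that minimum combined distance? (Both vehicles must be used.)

Try each way of splitting the stops between the two vehicles (each non-empty) and, for each split, find the best tour for each vehicle:
  {Maple} + {Ash, Ivy, Quarry}: 42 + 60 = 102
  {Ash} + {Maple, Ivy, Quarry}: 14 + 87 = 101
  {Maple, Ash} + {Ivy, Quarry}: 56 + 60 = 116
  {Ivy} + {Maple, Ash, Quarry}: 48 + 61 = 109
  {Maple, Ivy} + {Ash, Quarry}: 75 + 26 = 101
  {Ash, Ivy} + {Maple, Quarry}: 48 + 61 = 109
  … (7 splits in total)
Best: vehicle 1 Fern → Ash → Fern = 14; vehicle 2 Fern → Maple → Ivy → Quarry → Fern = 87; combined 101.

Minimum combined distance: 101 blocks.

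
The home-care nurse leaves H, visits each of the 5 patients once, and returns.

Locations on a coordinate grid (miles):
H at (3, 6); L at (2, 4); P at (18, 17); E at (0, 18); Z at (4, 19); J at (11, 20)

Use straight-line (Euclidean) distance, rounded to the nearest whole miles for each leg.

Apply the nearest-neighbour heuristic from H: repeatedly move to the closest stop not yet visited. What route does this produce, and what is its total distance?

Total distance 54 miles via the nearest-neighbour route H → L → E → Z → J → P → H.

At H the remaining stops are L 2, E 12, Z 13, J 16, P 19; go to L.
At L the remaining stops are E 14, Z 15, J 18, P 21; go to E.
At E the remaining stops are Z 4, J 11, P 18; go to Z.
At Z the remaining stops are J 7, P 14; go to J.
At J the remaining stops are P 8; go to P.
Return P→H: 19.
Total = 2 + 14 + 4 + 7 + 8 + 19 = 54.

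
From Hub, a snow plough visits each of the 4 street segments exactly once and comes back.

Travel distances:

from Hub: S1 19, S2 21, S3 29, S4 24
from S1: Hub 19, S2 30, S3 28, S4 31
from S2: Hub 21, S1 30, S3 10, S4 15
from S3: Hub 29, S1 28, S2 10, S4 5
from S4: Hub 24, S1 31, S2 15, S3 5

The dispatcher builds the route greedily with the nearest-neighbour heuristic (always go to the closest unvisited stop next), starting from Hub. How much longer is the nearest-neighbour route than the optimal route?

Excess over optimum: 2.

From Hub: S1=19, S2=21, S4=24, S3=29 → choose S1 (19).
From S1: S3=28, S2=30, S4=31 → choose S3 (28).
From S3: S4=5, S2=10 → choose S4 (5).
From S4: S2=15 → choose S2 (15).
NN route Hub → S1 → S3 → S4 → S2 → Hub costs 88.
Optimal: Hub → S1 → S4 → S3 → S2 → Hub costs 86 (by enumerating all 12 distinct tours).
Excess = 88 − 86 = 2.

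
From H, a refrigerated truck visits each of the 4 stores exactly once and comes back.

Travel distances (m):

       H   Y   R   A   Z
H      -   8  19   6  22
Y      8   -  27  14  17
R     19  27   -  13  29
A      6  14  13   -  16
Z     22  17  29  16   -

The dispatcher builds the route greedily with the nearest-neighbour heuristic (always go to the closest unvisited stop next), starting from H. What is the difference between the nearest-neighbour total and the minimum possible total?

12 m longer than the optimal tour.

H: A=6, Y=8, R=19, Z=22 ⇒ A
A: R=13, Y=14, Z=16 ⇒ R
R: Y=27, Z=29 ⇒ Y
Y: Z=17 ⇒ Z
NN route H → A → R → Y → Z → H costs 85.
Optimal: H → Y → Z → R → A → H costs 73 (by enumerating all 12 distinct tours).
Excess = 85 − 73 = 12.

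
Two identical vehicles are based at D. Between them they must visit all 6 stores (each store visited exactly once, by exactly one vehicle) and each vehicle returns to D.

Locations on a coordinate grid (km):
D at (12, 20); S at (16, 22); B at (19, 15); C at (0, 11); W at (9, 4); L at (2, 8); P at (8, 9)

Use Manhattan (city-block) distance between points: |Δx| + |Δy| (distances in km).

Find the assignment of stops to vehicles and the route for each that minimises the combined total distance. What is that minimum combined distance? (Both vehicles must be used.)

Check every non-empty split of the stops between the two vehicles; for each half take its own optimal tour:
  {S} + {B, C, W, L, P}: 12 + 72 = 84
  {B} + {S, C, W, L, P}: 24 + 70 = 94
  {S, B} + {C, W, L, P}: 28 + 58 = 86
  {C} + {S, B, W, L, P}: 42 + 70 = 112
  {S, C} + {B, W, L, P}: 54 + 66 = 120
  {B, C} + {S, W, L, P}: 56 + 64 = 120
  … (31 splits in total)
Best: vehicle 1 D → S → D = 12; vehicle 2 D → B → C → L → W → P → D = 72; combined 84.

Minimum combined distance: 84 km.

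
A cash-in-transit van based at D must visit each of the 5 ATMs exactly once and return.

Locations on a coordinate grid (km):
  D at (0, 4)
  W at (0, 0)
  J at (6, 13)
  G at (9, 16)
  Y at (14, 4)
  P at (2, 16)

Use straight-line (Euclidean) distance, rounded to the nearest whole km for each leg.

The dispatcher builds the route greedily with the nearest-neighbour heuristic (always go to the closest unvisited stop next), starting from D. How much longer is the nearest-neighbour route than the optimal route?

From D: W=4, J=11, P=12, Y=14, G=15 → choose W (4).
From W: J=14, Y=15, P=16, G=18 → choose J (14).
From J: G=4, P=5, Y=12 → choose G (4).
From G: P=7, Y=13 → choose P (7).
From P: Y=17 → choose Y (17).
NN route D → W → J → G → P → Y → D costs 60.
Optimal: D → W → Y → G → J → P → D costs 53 (by enumerating all 60 distinct tours).
Excess = 60 − 53 = 7.

7 km longer than the optimal tour.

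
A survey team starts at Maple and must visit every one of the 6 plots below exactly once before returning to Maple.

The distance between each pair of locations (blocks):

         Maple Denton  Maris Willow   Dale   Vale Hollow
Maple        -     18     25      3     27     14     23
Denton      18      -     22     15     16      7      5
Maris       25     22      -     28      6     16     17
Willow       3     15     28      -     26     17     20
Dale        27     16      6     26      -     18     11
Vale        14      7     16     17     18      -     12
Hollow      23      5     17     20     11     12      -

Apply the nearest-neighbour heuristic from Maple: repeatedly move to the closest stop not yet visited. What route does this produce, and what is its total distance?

Maple → [Willow:3 / Vale:14 / Denton:18 / Hollow:23 / Maris:25 / Dale:27] → Willow (3)
Willow → [Denton:15 / Vale:17 / Hollow:20 / Dale:26 / Maris:28] → Denton (15)
Denton → [Hollow:5 / Vale:7 / Dale:16 / Maris:22] → Hollow (5)
Hollow → [Dale:11 / Vale:12 / Maris:17] → Dale (11)
Dale → [Maris:6 / Vale:18] → Maris (6)
Maris → [Vale:16] → Vale (16)
Return Vale→Maple: 14.
Total = 3 + 15 + 5 + 11 + 6 + 16 + 14 = 70.

Nearest-neighbour total = 70 blocks; route Maple → Willow → Denton → Hollow → Dale → Maris → Vale → Maple.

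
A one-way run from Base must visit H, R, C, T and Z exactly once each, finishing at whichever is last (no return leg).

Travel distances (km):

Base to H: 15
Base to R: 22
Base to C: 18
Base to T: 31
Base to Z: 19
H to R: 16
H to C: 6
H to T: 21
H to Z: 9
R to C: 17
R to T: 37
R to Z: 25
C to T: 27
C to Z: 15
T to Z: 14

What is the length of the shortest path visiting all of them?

Shortest open route: 68 km.

There are 5! = 120 possible orderings.
Base - H - R - C - T - Z: 15+16+17+27+14 = 89
Base - H - R - C - Z - T: 15+16+17+15+14 = 77
Base - H - R - T - C - Z: 15+16+37+27+15 = 110
Base - H - R - T - Z - C: 15+16+37+14+15 = 97
Base - H - R - Z - C - T: 15+16+25+15+27 = 98
Base - H - R - Z - T - C: 15+16+25+14+27 = 97
Base - H - C - R - T - Z: 15+6+17+37+14 = 89
Base - H - C - R - Z - T: 15+6+17+25+14 = 77
Base - H - C - T - R - Z: 15+6+27+37+25 = 110
Base - H - C - T - Z - R: 15+6+27+14+25 = 87
Base - H - C - Z - R - T: 15+6+15+25+37 = 98
Base - H - C - Z - T - R: 15+6+15+14+37 = 87
Base - H - T - R - C - Z: 15+21+37+17+15 = 105
Base - H - T - R - Z - C: 15+21+37+25+15 = 113
… (106 more)
Base - R - C - H - Z - T: 22+17+6+9+14 = 68  ← best
The minimum is 68.
One shortest path: Base → R → C → H → Z → T.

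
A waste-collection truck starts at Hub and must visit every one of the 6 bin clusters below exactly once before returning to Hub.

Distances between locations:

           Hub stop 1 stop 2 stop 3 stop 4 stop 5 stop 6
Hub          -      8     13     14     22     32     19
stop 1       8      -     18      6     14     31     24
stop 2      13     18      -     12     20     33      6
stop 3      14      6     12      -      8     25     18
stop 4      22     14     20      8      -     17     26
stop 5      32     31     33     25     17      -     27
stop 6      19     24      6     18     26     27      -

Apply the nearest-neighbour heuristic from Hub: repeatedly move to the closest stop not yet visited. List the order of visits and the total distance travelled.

At Hub the remaining stops are stop 1 8, stop 2 13, stop 3 14, stop 6 19, stop 4 22, stop 5 32; go to stop 1.
At stop 1 the remaining stops are stop 3 6, stop 4 14, stop 2 18, stop 6 24, stop 5 31; go to stop 3.
At stop 3 the remaining stops are stop 4 8, stop 2 12, stop 6 18, stop 5 25; go to stop 4.
At stop 4 the remaining stops are stop 5 17, stop 2 20, stop 6 26; go to stop 5.
At stop 5 the remaining stops are stop 6 27, stop 2 33; go to stop 6.
At stop 6 the remaining stops are stop 2 6; go to stop 2.
Return stop 2→Hub: 13.
Total = 8 + 6 + 8 + 17 + 27 + 6 + 13 = 85.

Total distance 85 via the nearest-neighbour route Hub → stop 1 → stop 3 → stop 4 → stop 5 → stop 6 → stop 2 → Hub.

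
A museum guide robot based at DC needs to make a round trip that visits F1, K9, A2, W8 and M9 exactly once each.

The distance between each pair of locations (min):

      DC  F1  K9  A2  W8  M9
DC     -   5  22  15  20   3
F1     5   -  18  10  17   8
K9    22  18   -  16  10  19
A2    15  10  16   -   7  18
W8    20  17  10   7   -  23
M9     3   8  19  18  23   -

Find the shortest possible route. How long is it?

Minimum total distance: 54 min.

There are 60 distinct closed tours to check (reversals are equivalent).
DC→F1→K9→A2→W8→M9→DC: 5+18+16+7+23+3 = 72
DC→F1→K9→A2→M9→W8→DC: 5+18+16+18+23+20 = 100
DC→F1→K9→W8→A2→M9→DC: 5+18+10+7+18+3 = 61
DC→F1→K9→W8→M9→A2→DC: 5+18+10+23+18+15 = 89
DC→F1→K9→M9→A2→W8→DC: 5+18+19+18+7+20 = 87
DC→F1→K9→M9→W8→A2→DC: 5+18+19+23+7+15 = 87
DC→F1→A2→K9→W8→M9→DC: 5+10+16+10+23+3 = 67
DC→F1→A2→K9→M9→W8→DC: 5+10+16+19+23+20 = 93
DC→F1→A2→W8→K9→M9→DC: 5+10+7+10+19+3 = 54
DC→F1→A2→W8→M9→K9→DC: 5+10+7+23+19+22 = 86
DC→F1→A2→M9→K9→W8→DC: 5+10+18+19+10+20 = 82
DC→F1→A2→M9→W8→K9→DC: 5+10+18+23+10+22 = 88
DC→F1→W8→K9→A2→M9→DC: 5+17+10+16+18+3 = 69
DC→F1→W8→K9→M9→A2→DC: 5+17+10+19+18+15 = 84
… (46 more)
The minimum is 54.
One optimal route: DC → F1 → A2 → W8 → K9 → M9 → DC (or its reverse).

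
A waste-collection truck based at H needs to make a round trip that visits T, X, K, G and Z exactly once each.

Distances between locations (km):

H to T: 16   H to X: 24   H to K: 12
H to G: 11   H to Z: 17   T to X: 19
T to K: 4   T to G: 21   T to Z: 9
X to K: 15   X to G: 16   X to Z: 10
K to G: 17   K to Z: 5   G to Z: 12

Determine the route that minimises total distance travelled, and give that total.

H→T→X→K→G→Z→H: 16+19+15+17+12+17 = 96
H→T→X→K→Z→G→H: 16+19+15+5+12+11 = 78
H→T→X→G→K→Z→H: 16+19+16+17+5+17 = 90
H→T→X→G→Z→K→H: 16+19+16+12+5+12 = 80
H→T→X→Z→K→G→H: 16+19+10+5+17+11 = 78
H→T→X→Z→G→K→H: 16+19+10+12+17+12 = 86
H→T→K→X→G→Z→H: 16+4+15+16+12+17 = 80
H→T→K→X→Z→G→H: 16+4+15+10+12+11 = 68
H→T→K→G→X→Z→H: 16+4+17+16+10+17 = 80
H→T→K→G→Z→X→H: 16+4+17+12+10+24 = 83
H→T→K→Z→X→G→H: 16+4+5+10+16+11 = 62
H→T→K→Z→G→X→H: 16+4+5+12+16+24 = 77
H→T→G→X→K→Z→H: 16+21+16+15+5+17 = 90
H→T→G→X→Z→K→H: 16+21+16+10+5+12 = 80
… (46 more)
The minimum is 62.
One optimal route: H → T → K → Z → X → G → H (or its reverse).

Shortest round trip = 62 km.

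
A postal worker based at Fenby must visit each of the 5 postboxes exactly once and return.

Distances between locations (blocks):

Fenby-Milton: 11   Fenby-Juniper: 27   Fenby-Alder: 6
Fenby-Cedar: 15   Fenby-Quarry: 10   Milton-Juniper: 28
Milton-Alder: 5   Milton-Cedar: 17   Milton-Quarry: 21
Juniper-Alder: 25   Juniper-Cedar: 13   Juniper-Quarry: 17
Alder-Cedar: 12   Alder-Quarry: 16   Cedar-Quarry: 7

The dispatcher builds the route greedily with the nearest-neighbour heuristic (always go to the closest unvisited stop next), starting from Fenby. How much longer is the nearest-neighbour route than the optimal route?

From Fenby: Alder=6, Quarry=10, Milton=11, Cedar=15, Juniper=27 → choose Alder (6).
From Alder: Milton=5, Cedar=12, Quarry=16, Juniper=25 → choose Milton (5).
From Milton: Cedar=17, Quarry=21, Juniper=28 → choose Cedar (17).
From Cedar: Quarry=7, Juniper=13 → choose Quarry (7).
From Quarry: Juniper=17 → choose Juniper (17).
NN route Fenby → Alder → Milton → Cedar → Quarry → Juniper → Fenby costs 79.
Optimal: Fenby → Milton → Alder → Cedar → Juniper → Quarry → Fenby costs 68 (by enumerating all 60 distinct tours).
Excess = 79 − 68 = 11.

11 blocks longer than the optimal tour.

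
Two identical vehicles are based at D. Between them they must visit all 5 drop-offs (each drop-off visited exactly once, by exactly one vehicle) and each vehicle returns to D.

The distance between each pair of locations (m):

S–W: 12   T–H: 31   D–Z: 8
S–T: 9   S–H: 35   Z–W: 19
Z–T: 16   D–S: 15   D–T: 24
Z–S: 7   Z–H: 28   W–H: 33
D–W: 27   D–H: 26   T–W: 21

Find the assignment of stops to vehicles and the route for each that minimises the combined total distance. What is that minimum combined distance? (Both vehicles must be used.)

Minimum combined distance: 120 m.

Try each way of splitting the stops between the two vehicles (each non-empty) and, for each split, find the best tour for each vehicle:
  {Z} + {S, T, W, H}: 16 + 104 = 120
  {S} + {Z, T, W, H}: 30 + 104 = 134
  {Z, S} + {T, W, H}: 30 + 104 = 134
  {T} + {Z, S, W, H}: 48 + 86 = 134
  {Z, T} + {S, W, H}: 48 + 86 = 134
  {S, T} + {Z, W, H}: 48 + 86 = 134
  … (15 splits in total)
Best: vehicle 1 D → Z → D = 16; vehicle 2 D → S → T → W → H → D = 104; combined 120.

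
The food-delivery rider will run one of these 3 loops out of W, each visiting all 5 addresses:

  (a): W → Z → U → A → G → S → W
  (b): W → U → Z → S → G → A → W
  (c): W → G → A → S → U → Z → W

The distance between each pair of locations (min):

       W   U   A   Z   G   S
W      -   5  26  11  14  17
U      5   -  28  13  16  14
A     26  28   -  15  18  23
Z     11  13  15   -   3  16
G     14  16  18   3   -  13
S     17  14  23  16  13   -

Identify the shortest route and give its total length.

Shortest is (b), total 91 min.

(a): 11 + 13 + 28 + 18 + 13 + 17 = 100
(b): 5 + 13 + 16 + 13 + 18 + 26 = 91
(c): 14 + 18 + 23 + 14 + 13 + 11 = 93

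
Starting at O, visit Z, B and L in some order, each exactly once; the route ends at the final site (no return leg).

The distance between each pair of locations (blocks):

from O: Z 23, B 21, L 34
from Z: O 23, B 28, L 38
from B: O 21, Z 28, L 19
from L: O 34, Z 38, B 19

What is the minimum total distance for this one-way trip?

There are 3! = 6 possible orderings.
O→Z→B→L: 23+28+19 = 70
O→Z→L→B: 23+38+19 = 80
O→B→Z→L: 21+28+38 = 87
O→B→L→Z: 21+19+38 = 78
O→L→Z→B: 34+38+28 = 100
O→L→B→Z: 34+19+28 = 81
The minimum is 70.
One shortest path: O → Z → B → L.

Shortest open route: 70 blocks.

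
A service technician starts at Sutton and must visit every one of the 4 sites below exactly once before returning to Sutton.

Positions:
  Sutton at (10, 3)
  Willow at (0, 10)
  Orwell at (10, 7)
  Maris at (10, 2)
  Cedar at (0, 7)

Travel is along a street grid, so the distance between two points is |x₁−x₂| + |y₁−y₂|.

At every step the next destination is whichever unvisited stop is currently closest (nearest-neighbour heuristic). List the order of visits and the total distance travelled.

From Sutton: distances to unvisited — Maris=1, Orwell=4, Cedar=14, Willow=17. Nearest is Maris (1).
From Maris: distances to unvisited — Orwell=5, Cedar=15, Willow=18. Nearest is Orwell (5).
From Orwell: distances to unvisited — Cedar=10, Willow=13. Nearest is Cedar (10).
From Cedar: distances to unvisited — Willow=3. Nearest is Willow (3).
Return Willow→Sutton: 17.
Total = 1 + 5 + 10 + 3 + 17 = 36.

Total distance 36 via the nearest-neighbour route Sutton → Maris → Orwell → Cedar → Willow → Sutton.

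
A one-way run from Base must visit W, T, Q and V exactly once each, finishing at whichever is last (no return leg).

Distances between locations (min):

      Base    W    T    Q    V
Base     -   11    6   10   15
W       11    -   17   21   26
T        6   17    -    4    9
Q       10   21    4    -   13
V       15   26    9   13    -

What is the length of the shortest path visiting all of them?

There are 4! = 24 possible orderings.
Base → W → T → Q → V: 11+17+4+13 = 45
Base → W → T → V → Q: 11+17+9+13 = 50
Base → W → Q → T → V: 11+21+4+9 = 45
Base → W → Q → V → T: 11+21+13+9 = 54
Base → W → V → T → Q: 11+26+9+4 = 50
Base → W → V → Q → T: 11+26+13+4 = 54
Base → T → W → Q → V: 6+17+21+13 = 57
Base → T → W → V → Q: 6+17+26+13 = 62
Base → T → Q → W → V: 6+4+21+26 = 57
Base → T → Q → V → W: 6+4+13+26 = 49
Base → T → V → W → Q: 6+9+26+21 = 62
Base → T → V → Q → W: 6+9+13+21 = 49
Base → Q → W → T → V: 10+21+17+9 = 57
Base → Q → W → V → T: 10+21+26+9 = 66
… (10 more)
The minimum is 45.
One shortest path: Base → W → T → Q → V.

45 min — the minimum one-way total.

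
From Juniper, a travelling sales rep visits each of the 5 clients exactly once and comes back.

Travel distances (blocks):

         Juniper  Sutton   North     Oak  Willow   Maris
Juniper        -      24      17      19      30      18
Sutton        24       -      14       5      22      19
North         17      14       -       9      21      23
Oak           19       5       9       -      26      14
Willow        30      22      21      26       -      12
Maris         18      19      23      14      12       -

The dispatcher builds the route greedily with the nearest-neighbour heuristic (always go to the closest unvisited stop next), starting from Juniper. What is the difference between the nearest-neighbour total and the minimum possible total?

Juniper: North=17, Maris=18, Oak=19, Sutton=24, Willow=30 ⇒ North
North: Oak=9, Sutton=14, Willow=21, Maris=23 ⇒ Oak
Oak: Sutton=5, Maris=14, Willow=26 ⇒ Sutton
Sutton: Maris=19, Willow=22 ⇒ Maris
Maris: Willow=12 ⇒ Willow
NN route Juniper → North → Oak → Sutton → Maris → Willow → Juniper costs 92.
Optimal: Juniper → North → Oak → Sutton → Willow → Maris → Juniper costs 83 (by enumerating all 60 distinct tours).
Excess = 92 − 83 = 9.

The nearest-neighbour route is 9 blocks longer than optimal.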